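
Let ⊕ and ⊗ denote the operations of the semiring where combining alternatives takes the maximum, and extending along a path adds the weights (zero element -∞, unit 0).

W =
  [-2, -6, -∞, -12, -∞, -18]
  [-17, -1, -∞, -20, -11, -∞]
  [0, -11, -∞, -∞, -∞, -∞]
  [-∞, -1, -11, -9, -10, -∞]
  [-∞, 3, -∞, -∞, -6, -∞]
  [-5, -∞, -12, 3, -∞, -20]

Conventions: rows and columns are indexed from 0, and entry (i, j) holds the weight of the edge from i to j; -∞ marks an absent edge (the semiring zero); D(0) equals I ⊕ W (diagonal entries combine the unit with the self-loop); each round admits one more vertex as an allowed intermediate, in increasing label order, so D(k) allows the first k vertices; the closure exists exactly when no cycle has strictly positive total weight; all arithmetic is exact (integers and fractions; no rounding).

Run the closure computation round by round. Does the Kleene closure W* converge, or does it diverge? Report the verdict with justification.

D(0):
  [0, -6, -∞, -12, -∞, -18]
  [-17, 0, -∞, -20, -11, -∞]
  [0, -11, 0, -∞, -∞, -∞]
  [-∞, -1, -11, 0, -10, -∞]
  [-∞, 3, -∞, -∞, 0, -∞]
  [-5, -∞, -12, 3, -∞, 0]
D(1):
  [0, -6, -∞, -12, -∞, -18]
  [-17, 0, -∞, -20, -11, -35]
  [0, -6, 0, -12, -∞, -18]
  [-∞, -1, -11, 0, -10, -∞]
  [-∞, 3, -∞, -∞, 0, -∞]
  [-5, -11, -12, 3, -∞, 0]
D(2):
  [0, -6, -∞, -12, -17, -18]
  [-17, 0, -∞, -20, -11, -35]
  [0, -6, 0, -12, -17, -18]
  [-18, -1, -11, 0, -10, -36]
  [-14, 3, -∞, -17, 0, -32]
  [-5, -11, -12, 3, -22, 0]
D(3):
  [0, -6, -∞, -12, -17, -18]
  [-17, 0, -∞, -20, -11, -35]
  [0, -6, 0, -12, -17, -18]
  [-11, -1, -11, 0, -10, -29]
  [-14, 3, -∞, -17, 0, -32]
  [-5, -11, -12, 3, -22, 0]
D(4):
  [0, -6, -23, -12, -17, -18]
  [-17, 0, -31, -20, -11, -35]
  [0, -6, 0, -12, -17, -18]
  [-11, -1, -11, 0, -10, -29]
  [-14, 3, -28, -17, 0, -32]
  [-5, 2, -8, 3, -7, 0]
D(5):
  [0, -6, -23, -12, -17, -18]
  [-17, 0, -31, -20, -11, -35]
  [0, -6, 0, -12, -17, -18]
  [-11, -1, -11, 0, -10, -29]
  [-14, 3, -28, -17, 0, -32]
  [-5, 2, -8, 3, -7, 0]
D(6):
  [0, -6, -23, -12, -17, -18]
  [-17, 0, -31, -20, -11, -35]
  [0, -6, 0, -12, -17, -18]
  [-11, -1, -11, 0, -10, -29]
  [-14, 3, -28, -17, 0, -32]
  [-5, 2, -8, 3, -7, 0]
Key observation: every diagonal entry stays at the unit through all rounds, so no improving cycle exists.
Answer: CONVERGES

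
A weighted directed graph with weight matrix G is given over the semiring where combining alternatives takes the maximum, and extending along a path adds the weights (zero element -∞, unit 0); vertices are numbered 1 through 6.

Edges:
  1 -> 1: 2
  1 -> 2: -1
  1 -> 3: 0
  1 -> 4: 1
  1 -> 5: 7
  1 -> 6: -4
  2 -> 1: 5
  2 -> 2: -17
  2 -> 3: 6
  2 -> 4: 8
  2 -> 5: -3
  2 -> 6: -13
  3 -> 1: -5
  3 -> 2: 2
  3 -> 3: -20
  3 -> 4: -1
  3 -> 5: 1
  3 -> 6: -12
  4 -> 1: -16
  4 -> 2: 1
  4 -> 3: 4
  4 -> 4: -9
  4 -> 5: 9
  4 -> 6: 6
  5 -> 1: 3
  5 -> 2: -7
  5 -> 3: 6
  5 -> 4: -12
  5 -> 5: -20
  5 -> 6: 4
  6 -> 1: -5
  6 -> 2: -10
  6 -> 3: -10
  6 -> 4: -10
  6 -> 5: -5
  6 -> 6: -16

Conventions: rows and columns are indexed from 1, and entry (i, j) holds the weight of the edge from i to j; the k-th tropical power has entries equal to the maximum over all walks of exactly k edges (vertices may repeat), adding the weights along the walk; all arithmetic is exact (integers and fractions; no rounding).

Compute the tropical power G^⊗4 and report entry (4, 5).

G^⊗2:
  [10, 2, 13, 7, 10, 11]
  [7, 9, 12, 6, 17, 14]
  [7, 0, 8, 10, 8, 5]
  [12, 6, 15, 9, 5, 13]
  [5, 8, 3, 5, 10, -1]
  [-2, -6, 1, -2, 2, -1]
G^⊗3:
  [13, 15, 16, 12, 17, 14]
  [20, 14, 23, 17, 15, 21]
  [11, 11, 14, 8, 19, 16]
  [14, 17, 13, 14, 19, 15]
  [13, 6, 16, 16, 14, 14]
  [5, 3, 8, 2, 7, 6]
G^⊗4:
  [20, 18, 23, 23, 21, 21]
  [22, 25, 21, 22, 27, 23]
  [22, 16, 25, 19, 18, 23]
  [22, 15, 25, 25, 23, 23]
  [17, 18, 20, 15, 25, 22]
  [10, 10, 13, 11, 12, 11]
Key observation: the optimum is the walk 4->3->2->4->5, with weight 4 + 2 + 8 + 9 = 23.
Optimal value attained by: walk 4->3->2->4->5.
Answer: (G^⊗4)[4][5] = 23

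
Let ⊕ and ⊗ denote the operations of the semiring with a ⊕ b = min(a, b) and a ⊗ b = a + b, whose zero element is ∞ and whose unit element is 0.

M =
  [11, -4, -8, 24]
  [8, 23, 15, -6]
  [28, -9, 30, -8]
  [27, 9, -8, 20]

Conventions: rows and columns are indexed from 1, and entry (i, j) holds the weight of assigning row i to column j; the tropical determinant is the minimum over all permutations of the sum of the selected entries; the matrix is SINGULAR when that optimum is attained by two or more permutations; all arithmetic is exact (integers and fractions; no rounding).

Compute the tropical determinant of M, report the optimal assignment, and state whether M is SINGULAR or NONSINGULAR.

σ = (1, 2, 3, 4): 11 + 23 + 30 + 20 = 84
σ = (1, 2, 4, 3): 11 + 23 + (-8) + (-8) = 18
σ = (1, 3, 2, 4): 11 + 15 + (-9) + 20 = 37
σ = (1, 3, 4, 2): 11 + 15 + (-8) + 9 = 27
σ = (1, 4, 2, 3): 11 + (-6) + (-9) + (-8) = -12
σ = (1, 4, 3, 2): 11 + (-6) + 30 + 9 = 44
σ = (2, 1, 3, 4): (-4) + 8 + 30 + 20 = 54
σ = (2, 1, 4, 3): (-4) + 8 + (-8) + (-8) = -12
σ = (2, 3, 1, 4): (-4) + 15 + 28 + 20 = 59
σ = (2, 3, 4, 1): (-4) + 15 + (-8) + 27 = 30
σ = (2, 4, 1, 3): (-4) + (-6) + 28 + (-8) = 10
σ = (2, 4, 3, 1): (-4) + (-6) + 30 + 27 = 47
σ = (3, 1, 2, 4): (-8) + 8 + (-9) + 20 = 11
σ = (3, 1, 4, 2): (-8) + 8 + (-8) + 9 = 1
σ = (3, 2, 1, 4): (-8) + 23 + 28 + 20 = 63
σ = (3, 2, 4, 1): (-8) + 23 + (-8) + 27 = 34
σ = (3, 4, 1, 2): (-8) + (-6) + 28 + 9 = 23
σ = (3, 4, 2, 1): (-8) + (-6) + (-9) + 27 = 4
σ = (4, 1, 2, 3): 24 + 8 + (-9) + (-8) = 15
σ = (4, 1, 3, 2): 24 + 8 + 30 + 9 = 71
σ = (4, 2, 1, 3): 24 + 23 + 28 + (-8) = 67
σ = (4, 2, 3, 1): 24 + 23 + 30 + 27 = 104
σ = (4, 3, 1, 2): 24 + 15 + 28 + 9 = 76
σ = (4, 3, 2, 1): 24 + 15 + (-9) + 27 = 57
Optimal value attained by: σ = (1, 4, 2, 3).
Answer: det⊕(M) = -12; verdict: SINGULAR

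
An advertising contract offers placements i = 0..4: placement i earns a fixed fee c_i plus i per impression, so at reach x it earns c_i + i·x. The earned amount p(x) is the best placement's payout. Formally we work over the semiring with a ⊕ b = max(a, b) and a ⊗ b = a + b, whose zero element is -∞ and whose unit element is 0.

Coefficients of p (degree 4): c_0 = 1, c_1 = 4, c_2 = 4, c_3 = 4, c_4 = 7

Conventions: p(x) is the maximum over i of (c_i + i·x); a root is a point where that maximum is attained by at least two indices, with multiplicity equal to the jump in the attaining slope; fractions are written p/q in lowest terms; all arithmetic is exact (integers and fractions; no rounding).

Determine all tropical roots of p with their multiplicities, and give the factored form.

hull edge (i=0, c=1) to (i=1, c=4): slope 3, span 1
hull edge (i=1, c=4) to (i=4, c=7): slope 1, span 3
Factored form: p(x) = 7 ⊗ (x ⊕ (-3)) ⊗ (x ⊕ (-1)) ⊗ (x ⊕ (-1)) ⊗ (x ⊕ (-1))
Answer: roots = -3 (mult 1), -1 (mult 3)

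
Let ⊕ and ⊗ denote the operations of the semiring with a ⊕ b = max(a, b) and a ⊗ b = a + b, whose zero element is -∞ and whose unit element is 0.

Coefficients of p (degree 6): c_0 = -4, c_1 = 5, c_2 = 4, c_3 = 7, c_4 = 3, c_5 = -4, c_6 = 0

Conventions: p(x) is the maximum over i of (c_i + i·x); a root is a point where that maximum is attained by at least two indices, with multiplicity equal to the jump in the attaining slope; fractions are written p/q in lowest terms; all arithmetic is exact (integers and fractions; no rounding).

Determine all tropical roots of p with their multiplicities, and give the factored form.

hull edge (i=0, c=-4) to (i=1, c=5): slope 9, span 1
hull edge (i=1, c=5) to (i=3, c=7): slope 1, span 2
hull edge (i=3, c=7) to (i=6, c=0): slope -7/3, span 3
Factored form: p(x) = 0 ⊗ (x ⊕ (-9)) ⊗ (x ⊕ (-1)) ⊗ (x ⊕ (-1)) ⊗ (x ⊕ 7/3) ⊗ (x ⊕ 7/3) ⊗ (x ⊕ 7/3)
Answer: roots = -9 (mult 1), -1 (mult 2), 7/3 (mult 3)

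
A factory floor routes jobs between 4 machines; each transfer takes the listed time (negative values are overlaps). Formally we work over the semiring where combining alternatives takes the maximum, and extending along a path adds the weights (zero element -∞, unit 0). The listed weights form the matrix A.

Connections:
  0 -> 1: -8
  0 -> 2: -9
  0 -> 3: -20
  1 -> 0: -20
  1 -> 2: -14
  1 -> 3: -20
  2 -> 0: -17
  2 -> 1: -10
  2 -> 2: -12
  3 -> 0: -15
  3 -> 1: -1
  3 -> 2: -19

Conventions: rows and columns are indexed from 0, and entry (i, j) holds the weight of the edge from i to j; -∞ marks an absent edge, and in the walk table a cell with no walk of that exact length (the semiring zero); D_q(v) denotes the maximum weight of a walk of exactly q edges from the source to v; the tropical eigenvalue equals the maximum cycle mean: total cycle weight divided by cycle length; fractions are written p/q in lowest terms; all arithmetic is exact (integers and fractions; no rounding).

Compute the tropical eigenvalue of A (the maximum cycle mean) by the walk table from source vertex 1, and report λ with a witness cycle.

q=0: [-∞, 0, -∞, -∞]
q=1: [-20, -∞, -14, -20]
q=2: [-31, -21, -26, -40]
q=3: [-41, -36, -35, -41]
q=4: [-52, -42, -47, -56]
Optimal cycle mean attained by: cycle 1->3->1, total (-20) + (-1), length 2.
Answer: λ = -21/2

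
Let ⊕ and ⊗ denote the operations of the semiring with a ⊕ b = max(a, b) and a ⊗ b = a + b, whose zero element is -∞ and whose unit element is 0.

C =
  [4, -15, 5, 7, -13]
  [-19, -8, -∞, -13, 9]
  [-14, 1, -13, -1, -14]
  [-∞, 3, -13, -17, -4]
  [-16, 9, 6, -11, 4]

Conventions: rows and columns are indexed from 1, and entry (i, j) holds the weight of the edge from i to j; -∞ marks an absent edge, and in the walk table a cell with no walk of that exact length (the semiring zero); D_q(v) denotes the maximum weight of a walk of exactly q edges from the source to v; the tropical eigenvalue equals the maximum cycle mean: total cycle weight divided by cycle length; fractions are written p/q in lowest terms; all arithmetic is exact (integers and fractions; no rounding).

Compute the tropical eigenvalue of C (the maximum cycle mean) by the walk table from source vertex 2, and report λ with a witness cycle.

q=0: [-∞, 0, -∞, -∞, -∞]
q=1: [-19, -8, -∞, -13, 9]
q=2: [-7, 18, 15, -2, 13]
q=3: [1, 22, 19, 14, 27]
q=4: [11, 36, 33, 18, 31]
q=5: [19, 40, 37, 32, 45]
Optimal cycle mean attained by: cycle 2->5->2, total 9 + 9, length 2.
Answer: λ = 9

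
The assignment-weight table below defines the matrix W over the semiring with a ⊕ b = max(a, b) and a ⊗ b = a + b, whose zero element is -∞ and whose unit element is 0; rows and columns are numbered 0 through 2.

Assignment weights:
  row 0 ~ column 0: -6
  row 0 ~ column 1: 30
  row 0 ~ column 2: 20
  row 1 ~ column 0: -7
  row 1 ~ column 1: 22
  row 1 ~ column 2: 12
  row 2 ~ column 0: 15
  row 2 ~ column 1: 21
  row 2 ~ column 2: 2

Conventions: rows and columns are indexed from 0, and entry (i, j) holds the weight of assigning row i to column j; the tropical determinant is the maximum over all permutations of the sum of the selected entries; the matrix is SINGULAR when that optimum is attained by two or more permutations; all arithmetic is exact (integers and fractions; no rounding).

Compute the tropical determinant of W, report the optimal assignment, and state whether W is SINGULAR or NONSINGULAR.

σ = (0, 1, 2): (-6) + 22 + 2 = 18
σ = (0, 2, 1): (-6) + 12 + 21 = 27
σ = (1, 0, 2): 30 + (-7) + 2 = 25
σ = (1, 2, 0): 30 + 12 + 15 = 57
σ = (2, 0, 1): 20 + (-7) + 21 = 34
σ = (2, 1, 0): 20 + 22 + 15 = 57
Optimal value attained by: σ = (1, 2, 0).
Answer: det⊕(W) = 57; verdict: SINGULAR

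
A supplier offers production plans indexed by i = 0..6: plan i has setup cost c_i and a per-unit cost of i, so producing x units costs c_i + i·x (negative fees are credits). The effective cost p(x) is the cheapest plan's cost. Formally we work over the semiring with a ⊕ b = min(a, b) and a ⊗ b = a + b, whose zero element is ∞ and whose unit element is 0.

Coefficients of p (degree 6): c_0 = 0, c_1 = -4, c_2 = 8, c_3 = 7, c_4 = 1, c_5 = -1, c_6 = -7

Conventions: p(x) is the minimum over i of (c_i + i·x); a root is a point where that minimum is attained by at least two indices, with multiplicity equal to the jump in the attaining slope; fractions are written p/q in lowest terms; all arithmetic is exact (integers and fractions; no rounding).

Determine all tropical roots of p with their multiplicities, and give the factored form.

hull edge (i=0, c=0) to (i=1, c=-4): slope -4, span 1
hull edge (i=1, c=-4) to (i=6, c=-7): slope -3/5, span 5
Factored form: p(x) = -7 ⊗ (x ⊕ 3/5) ⊗ (x ⊕ 3/5) ⊗ (x ⊕ 3/5) ⊗ (x ⊕ 3/5) ⊗ (x ⊕ 3/5) ⊗ (x ⊕ 4)
Answer: roots = 3/5 (mult 5), 4 (mult 1)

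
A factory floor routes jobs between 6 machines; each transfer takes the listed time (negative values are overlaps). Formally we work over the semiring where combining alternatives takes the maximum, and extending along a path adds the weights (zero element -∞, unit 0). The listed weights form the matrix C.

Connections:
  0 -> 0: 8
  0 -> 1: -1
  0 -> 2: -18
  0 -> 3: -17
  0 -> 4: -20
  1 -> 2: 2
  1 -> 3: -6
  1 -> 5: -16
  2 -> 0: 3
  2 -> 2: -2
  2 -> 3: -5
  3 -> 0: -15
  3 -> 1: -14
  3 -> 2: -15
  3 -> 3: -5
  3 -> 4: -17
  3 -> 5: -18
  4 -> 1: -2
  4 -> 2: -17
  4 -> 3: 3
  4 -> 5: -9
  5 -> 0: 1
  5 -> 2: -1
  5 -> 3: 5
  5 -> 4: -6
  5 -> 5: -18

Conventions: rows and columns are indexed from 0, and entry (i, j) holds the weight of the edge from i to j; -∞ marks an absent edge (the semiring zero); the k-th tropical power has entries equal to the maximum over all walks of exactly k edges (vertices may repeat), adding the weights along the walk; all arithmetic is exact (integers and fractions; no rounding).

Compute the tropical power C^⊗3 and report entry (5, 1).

C^⊗2:
  [16, 7, 1, -7, -12, -17]
  [5, -20, 0, -3, -22, -24]
  [11, 2, -4, -7, -17, -23]
  [-7, -16, -12, -10, -22, -23]
  [-8, -11, 0, -2, -14, -15]
  [9, 0, -3, 0, -12, -13]
C^⊗3:
  [24, 15, 9, 1, -4, -9]
  [13, 4, -2, -5, -15, -21]
  [19, 10, 4, -4, -9, -14]
  [1, -8, -14, -15, -27, -28]
  [3, -9, -2, -5, -19, -20]
  [17, 8, 2, -5, -11, -16]
Key observation: the optimum is the walk 5->0->0->1, with weight 1 + 8 + (-1) = 8.
Optimal value attained by: walk 5->0->0->1.
Answer: (C^⊗3)[5][1] = 8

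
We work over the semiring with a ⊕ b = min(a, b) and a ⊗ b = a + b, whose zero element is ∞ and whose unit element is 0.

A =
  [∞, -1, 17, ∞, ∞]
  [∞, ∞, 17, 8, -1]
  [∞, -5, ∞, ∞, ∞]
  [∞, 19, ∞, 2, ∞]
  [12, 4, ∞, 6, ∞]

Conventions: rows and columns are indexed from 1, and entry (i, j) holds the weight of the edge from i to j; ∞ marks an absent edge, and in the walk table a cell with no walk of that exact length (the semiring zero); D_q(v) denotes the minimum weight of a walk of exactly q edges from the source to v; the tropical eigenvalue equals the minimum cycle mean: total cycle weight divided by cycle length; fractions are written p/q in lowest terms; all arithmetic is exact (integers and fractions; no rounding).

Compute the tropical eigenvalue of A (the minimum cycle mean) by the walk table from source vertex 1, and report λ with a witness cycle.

q=0: [0, ∞, ∞, ∞, ∞]
q=1: [∞, -1, 17, ∞, ∞]
q=2: [∞, 12, 16, 7, -2]
q=3: [10, 2, 29, 4, 11]
q=4: [23, 9, 19, 6, 1]
q=5: [13, 5, 26, 7, 8]
Optimal cycle mean attained by: cycle 2->5->2, total (-1) + 4, length 2.
Answer: λ = 3/2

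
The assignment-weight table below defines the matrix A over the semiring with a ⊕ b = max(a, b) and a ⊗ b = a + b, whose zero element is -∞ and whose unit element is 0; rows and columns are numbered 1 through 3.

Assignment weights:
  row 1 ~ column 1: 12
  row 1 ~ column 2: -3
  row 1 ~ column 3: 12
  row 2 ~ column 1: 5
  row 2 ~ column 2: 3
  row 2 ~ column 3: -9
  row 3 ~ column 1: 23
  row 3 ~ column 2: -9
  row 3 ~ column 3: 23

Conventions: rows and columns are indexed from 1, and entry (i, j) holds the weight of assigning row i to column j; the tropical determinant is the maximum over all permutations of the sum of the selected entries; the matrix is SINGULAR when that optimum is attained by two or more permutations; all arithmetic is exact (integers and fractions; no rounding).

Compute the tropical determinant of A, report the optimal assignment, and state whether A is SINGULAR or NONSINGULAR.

σ = (1, 2, 3): 12 + 3 + 23 = 38
σ = (1, 3, 2): 12 + (-9) + (-9) = -6
σ = (2, 1, 3): (-3) + 5 + 23 = 25
σ = (2, 3, 1): (-3) + (-9) + 23 = 11
σ = (3, 1, 2): 12 + 5 + (-9) = 8
σ = (3, 2, 1): 12 + 3 + 23 = 38
Optimal value attained by: σ = (1, 2, 3).
Answer: det⊕(A) = 38; verdict: SINGULAR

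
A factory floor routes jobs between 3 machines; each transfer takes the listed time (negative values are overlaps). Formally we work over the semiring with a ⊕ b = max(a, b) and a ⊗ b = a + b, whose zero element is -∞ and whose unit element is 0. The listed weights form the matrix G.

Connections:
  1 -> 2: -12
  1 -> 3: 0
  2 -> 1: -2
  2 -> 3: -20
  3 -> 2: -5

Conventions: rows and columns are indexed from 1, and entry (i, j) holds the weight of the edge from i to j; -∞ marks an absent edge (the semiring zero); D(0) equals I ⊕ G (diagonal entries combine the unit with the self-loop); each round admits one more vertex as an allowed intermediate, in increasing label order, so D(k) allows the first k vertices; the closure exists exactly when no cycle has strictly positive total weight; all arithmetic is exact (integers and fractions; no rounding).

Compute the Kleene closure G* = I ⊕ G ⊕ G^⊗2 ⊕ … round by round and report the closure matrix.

D(0):
  [0, -12, 0]
  [-2, 0, -20]
  [-∞, -5, 0]
D(1):
  [0, -12, 0]
  [-2, 0, -2]
  [-∞, -5, 0]
D(2):
  [0, -12, 0]
  [-2, 0, -2]
  [-7, -5, 0]
D(3):
  [0, -5, 0]
  [-2, 0, -2]
  [-7, -5, 0]
Answer: G* = [[0, -5, 0], [-2, 0, -2], [-7, -5, 0]]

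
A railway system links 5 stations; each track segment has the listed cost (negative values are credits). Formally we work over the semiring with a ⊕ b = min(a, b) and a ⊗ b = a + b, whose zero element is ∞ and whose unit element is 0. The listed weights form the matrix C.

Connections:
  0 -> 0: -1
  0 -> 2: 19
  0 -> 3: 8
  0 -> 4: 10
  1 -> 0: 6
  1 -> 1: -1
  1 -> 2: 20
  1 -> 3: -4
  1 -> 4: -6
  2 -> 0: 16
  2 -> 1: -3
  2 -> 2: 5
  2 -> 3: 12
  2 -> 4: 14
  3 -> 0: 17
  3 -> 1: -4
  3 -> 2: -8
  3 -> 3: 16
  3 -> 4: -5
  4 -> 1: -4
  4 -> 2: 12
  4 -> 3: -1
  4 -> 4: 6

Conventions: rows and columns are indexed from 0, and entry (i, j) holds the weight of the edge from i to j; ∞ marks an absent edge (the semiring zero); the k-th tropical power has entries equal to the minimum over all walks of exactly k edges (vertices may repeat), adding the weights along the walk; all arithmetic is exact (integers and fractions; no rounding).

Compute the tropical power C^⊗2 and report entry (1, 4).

C^⊗2:
  [-2, 4, 0, 7, 3]
  [5, -10, -12, -7, -9]
  [3, -4, 4, -7, -9]
  [2, -11, -3, -8, -10]
  [2, -5, -9, -8, -10]
Key observation: the optimum is the walk 1->3->4, with weight (-4) + (-5) = -9.
Optimal value attained by: walk 1->3->4.
Answer: (C^⊗2)[1][4] = -9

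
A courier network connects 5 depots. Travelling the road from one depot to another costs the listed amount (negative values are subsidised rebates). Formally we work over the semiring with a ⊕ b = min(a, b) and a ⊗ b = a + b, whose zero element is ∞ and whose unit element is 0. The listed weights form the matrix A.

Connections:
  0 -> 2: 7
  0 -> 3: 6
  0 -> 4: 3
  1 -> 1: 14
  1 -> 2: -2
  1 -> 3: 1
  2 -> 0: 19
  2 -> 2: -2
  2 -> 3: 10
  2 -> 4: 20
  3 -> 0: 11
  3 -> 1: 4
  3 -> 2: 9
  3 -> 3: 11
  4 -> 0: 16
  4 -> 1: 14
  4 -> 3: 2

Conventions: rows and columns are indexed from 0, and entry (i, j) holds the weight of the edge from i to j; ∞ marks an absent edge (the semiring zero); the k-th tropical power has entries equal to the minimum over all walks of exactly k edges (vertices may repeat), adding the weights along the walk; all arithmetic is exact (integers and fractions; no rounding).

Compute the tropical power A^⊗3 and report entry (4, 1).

A^⊗2:
  [17, 10, 5, 5, 27]
  [12, 5, -4, 8, 18]
  [17, 14, -4, 8, 18]
  [22, 15, 2, 5, 14]
  [13, 6, 11, 13, 19]
A^⊗3:
  [16, 9, 3, 11, 20]
  [15, 12, -6, 6, 15]
  [15, 12, -6, 6, 16]
  [16, 9, 0, 12, 22]
  [24, 17, 4, 7, 16]
Key observation: the optimum is the walk 4->3->3->1, with weight 2 + 11 + 4 = 17.
Optimal value attained by: walk 4->3->3->1.
Answer: (A^⊗3)[4][1] = 17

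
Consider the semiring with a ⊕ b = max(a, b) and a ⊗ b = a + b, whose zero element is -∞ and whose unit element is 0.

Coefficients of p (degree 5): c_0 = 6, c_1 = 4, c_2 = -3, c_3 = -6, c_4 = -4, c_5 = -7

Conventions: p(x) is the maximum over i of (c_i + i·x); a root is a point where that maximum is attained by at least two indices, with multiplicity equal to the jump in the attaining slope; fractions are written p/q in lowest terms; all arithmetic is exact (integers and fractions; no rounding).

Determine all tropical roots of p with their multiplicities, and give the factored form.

hull edge (i=0, c=6) to (i=1, c=4): slope -2, span 1
hull edge (i=1, c=4) to (i=4, c=-4): slope -8/3, span 3
hull edge (i=4, c=-4) to (i=5, c=-7): slope -3, span 1
Factored form: p(x) = -7 ⊗ (x ⊕ 2) ⊗ (x ⊕ 8/3) ⊗ (x ⊕ 8/3) ⊗ (x ⊕ 8/3) ⊗ (x ⊕ 3)
Answer: roots = 2 (mult 1), 8/3 (mult 3), 3 (mult 1)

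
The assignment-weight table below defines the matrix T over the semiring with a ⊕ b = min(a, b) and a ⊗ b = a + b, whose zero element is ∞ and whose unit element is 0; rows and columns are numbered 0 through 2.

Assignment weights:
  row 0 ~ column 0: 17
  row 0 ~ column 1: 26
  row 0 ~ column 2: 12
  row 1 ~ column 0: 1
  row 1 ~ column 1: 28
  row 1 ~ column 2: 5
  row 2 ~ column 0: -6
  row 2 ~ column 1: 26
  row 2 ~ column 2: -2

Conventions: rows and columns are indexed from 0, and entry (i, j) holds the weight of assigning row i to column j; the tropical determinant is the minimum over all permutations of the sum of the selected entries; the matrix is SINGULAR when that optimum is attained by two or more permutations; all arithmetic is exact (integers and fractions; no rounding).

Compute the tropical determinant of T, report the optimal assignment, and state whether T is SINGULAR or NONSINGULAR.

σ = (0, 1, 2): 17 + 28 + (-2) = 43
σ = (0, 2, 1): 17 + 5 + 26 = 48
σ = (1, 0, 2): 26 + 1 + (-2) = 25
σ = (1, 2, 0): 26 + 5 + (-6) = 25
σ = (2, 0, 1): 12 + 1 + 26 = 39
σ = (2, 1, 0): 12 + 28 + (-6) = 34
Optimal value attained by: σ = (1, 0, 2).
Answer: det⊕(T) = 25; verdict: SINGULAR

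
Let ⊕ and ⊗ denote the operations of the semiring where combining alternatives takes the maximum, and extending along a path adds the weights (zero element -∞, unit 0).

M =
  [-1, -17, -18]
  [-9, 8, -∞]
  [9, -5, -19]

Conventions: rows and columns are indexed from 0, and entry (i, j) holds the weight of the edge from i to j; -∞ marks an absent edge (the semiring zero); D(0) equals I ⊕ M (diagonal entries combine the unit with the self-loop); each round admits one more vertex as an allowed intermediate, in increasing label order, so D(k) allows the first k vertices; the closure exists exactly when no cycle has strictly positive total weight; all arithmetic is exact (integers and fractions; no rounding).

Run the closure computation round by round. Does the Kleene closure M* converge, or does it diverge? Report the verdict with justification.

Detection: at round 0, diagonal entry (1, 1) turns strictly positive.
Key observation: the cycle 1->1 has total weight 8, which is strictly positive.
Answer: DIVERGES — positive cycle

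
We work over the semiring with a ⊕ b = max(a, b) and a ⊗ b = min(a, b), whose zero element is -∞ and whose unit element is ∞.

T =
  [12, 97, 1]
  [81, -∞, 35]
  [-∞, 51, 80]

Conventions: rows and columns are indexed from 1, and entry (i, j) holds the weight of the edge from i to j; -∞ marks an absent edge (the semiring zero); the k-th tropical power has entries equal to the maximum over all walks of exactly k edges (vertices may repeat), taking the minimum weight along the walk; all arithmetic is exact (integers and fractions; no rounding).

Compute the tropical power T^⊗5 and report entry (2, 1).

T^⊗2:
  [81, 12, 35]
  [12, 81, 35]
  [51, 51, 80]
T^⊗3:
  [12, 81, 35]
  [81, 35, 35]
  [51, 51, 80]
T^⊗4:
  [81, 35, 35]
  [35, 81, 35]
  [51, 51, 80]
T^⊗5:
  [35, 81, 35]
  [81, 35, 35]
  [51, 51, 80]
Key observation: the optimum is the walk 2->1->2->1->2->1, with weight 81 min 97 min 81 min 97 min 81 = 81.
Optimal value attained by: walk 2->1->2->1->2->1.
Answer: (T^⊗5)[2][1] = 81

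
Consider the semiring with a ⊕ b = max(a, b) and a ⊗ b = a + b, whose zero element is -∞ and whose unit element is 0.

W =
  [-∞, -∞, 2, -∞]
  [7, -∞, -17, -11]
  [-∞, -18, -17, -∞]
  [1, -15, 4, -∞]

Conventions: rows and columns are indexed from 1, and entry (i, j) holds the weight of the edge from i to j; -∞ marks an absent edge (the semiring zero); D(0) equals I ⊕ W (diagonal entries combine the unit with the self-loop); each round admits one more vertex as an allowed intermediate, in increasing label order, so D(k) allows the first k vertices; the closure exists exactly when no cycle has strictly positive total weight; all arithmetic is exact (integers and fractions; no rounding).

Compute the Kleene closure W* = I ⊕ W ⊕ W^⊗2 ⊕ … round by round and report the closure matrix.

D(0):
  [0, -∞, 2, -∞]
  [7, 0, -17, -11]
  [-∞, -18, 0, -∞]
  [1, -15, 4, 0]
D(1):
  [0, -∞, 2, -∞]
  [7, 0, 9, -11]
  [-∞, -18, 0, -∞]
  [1, -15, 4, 0]
D(2):
  [0, -∞, 2, -∞]
  [7, 0, 9, -11]
  [-11, -18, 0, -29]
  [1, -15, 4, 0]
D(3):
  [0, -16, 2, -27]
  [7, 0, 9, -11]
  [-11, -18, 0, -29]
  [1, -14, 4, 0]
D(4):
  [0, -16, 2, -27]
  [7, 0, 9, -11]
  [-11, -18, 0, -29]
  [1, -14, 4, 0]
Answer: W* = [[0, -16, 2, -27], [7, 0, 9, -11], [-11, -18, 0, -29], [1, -14, 4, 0]]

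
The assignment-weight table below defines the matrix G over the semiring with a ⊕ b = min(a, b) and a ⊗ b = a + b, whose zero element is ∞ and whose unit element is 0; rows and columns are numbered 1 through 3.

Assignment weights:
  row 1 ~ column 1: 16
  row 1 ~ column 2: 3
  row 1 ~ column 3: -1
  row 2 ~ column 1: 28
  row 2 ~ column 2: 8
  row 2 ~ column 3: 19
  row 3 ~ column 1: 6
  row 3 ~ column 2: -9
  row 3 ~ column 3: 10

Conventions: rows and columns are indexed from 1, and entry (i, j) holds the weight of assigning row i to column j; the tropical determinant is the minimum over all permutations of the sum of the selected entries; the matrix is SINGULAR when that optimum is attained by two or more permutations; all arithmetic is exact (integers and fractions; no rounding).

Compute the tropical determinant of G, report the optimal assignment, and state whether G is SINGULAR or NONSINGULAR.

σ = (1, 2, 3): 16 + 8 + 10 = 34
σ = (1, 3, 2): 16 + 19 + (-9) = 26
σ = (2, 1, 3): 3 + 28 + 10 = 41
σ = (2, 3, 1): 3 + 19 + 6 = 28
σ = (3, 1, 2): (-1) + 28 + (-9) = 18
σ = (3, 2, 1): (-1) + 8 + 6 = 13
Optimal value attained by: σ = (3, 2, 1).
Answer: det⊕(G) = 13; verdict: NONSINGULAR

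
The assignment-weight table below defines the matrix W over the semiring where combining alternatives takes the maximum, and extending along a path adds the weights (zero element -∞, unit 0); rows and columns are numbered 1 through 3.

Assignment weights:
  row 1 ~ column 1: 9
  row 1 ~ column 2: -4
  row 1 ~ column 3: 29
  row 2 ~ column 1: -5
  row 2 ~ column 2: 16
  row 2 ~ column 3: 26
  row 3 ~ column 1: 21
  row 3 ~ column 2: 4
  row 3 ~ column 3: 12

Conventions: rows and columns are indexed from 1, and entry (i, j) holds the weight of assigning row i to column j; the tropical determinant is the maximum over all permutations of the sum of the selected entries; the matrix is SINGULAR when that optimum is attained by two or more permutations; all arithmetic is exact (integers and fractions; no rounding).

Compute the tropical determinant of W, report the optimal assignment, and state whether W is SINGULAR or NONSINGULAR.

σ = (1, 2, 3): 9 + 16 + 12 = 37
σ = (1, 3, 2): 9 + 26 + 4 = 39
σ = (2, 1, 3): (-4) + (-5) + 12 = 3
σ = (2, 3, 1): (-4) + 26 + 21 = 43
σ = (3, 1, 2): 29 + (-5) + 4 = 28
σ = (3, 2, 1): 29 + 16 + 21 = 66
Optimal value attained by: σ = (3, 2, 1).
Answer: det⊕(W) = 66; verdict: NONSINGULAR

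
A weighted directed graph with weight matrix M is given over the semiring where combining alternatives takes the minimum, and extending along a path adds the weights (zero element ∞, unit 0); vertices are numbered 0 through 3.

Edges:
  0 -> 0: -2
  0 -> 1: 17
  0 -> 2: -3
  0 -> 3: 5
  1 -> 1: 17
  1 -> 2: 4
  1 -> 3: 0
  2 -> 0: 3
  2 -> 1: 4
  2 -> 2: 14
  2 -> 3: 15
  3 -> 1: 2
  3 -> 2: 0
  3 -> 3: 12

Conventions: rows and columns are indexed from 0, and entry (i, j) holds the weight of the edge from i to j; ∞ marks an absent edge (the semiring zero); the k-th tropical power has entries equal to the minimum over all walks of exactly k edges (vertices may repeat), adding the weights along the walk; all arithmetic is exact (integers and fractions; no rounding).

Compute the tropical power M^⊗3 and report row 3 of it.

M^⊗2:
  [-4, 1, -5, 3]
  [7, 2, 0, 12]
  [1, 17, 0, 4]
  [3, 4, 6, 2]
M^⊗3:
  [-6, -1, -7, 1]
  [3, 4, 4, 2]
  [-1, 4, -2, 6]
  [1, 4, 0, 4]
Answer: row 3 of M^⊗3 = [1, 4, 0, 4]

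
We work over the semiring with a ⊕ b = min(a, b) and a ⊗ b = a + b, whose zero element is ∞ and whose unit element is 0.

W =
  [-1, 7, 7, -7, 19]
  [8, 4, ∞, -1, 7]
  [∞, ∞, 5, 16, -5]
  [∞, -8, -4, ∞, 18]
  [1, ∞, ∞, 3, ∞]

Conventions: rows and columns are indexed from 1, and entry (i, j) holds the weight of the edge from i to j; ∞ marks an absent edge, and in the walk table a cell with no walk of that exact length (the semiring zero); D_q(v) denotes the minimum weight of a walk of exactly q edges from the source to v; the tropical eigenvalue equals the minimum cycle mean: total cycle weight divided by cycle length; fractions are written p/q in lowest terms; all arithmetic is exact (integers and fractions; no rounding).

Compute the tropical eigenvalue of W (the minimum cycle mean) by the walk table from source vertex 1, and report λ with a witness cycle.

q=0: [0, ∞, ∞, ∞, ∞]
q=1: [-1, 7, 7, -7, 19]
q=2: [-2, -15, -11, -8, 2]
q=3: [-7, -16, -12, -16, -16]
q=4: [-15, -24, -20, -17, -17]
q=5: [-16, -25, -21, -25, -25]
Optimal cycle mean attained by: cycle 2->4->2, total (-1) + (-8), length 2.
Answer: λ = -9/2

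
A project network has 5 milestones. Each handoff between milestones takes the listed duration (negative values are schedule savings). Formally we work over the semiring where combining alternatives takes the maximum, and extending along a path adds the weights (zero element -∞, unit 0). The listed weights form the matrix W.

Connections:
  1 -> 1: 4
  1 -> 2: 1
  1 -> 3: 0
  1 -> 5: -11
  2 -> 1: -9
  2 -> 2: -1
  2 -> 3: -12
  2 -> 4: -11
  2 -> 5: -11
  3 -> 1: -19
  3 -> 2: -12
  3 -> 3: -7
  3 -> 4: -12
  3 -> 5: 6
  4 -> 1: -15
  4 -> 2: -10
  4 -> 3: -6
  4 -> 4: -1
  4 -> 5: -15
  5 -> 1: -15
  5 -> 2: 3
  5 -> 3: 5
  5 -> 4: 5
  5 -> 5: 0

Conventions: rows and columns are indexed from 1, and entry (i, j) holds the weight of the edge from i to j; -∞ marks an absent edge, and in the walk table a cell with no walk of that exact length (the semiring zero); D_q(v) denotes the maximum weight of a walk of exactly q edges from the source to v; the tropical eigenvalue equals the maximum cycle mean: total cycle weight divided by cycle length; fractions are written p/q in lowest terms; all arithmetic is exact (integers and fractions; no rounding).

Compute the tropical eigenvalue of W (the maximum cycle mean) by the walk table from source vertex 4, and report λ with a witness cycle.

q=0: [-∞, -∞, -∞, 0, -∞]
q=1: [-15, -10, -6, -1, -15]
q=2: [-11, -11, -7, -2, 0]
q=3: [-7, 3, 5, 5, 0]
q=4: [-3, 3, 5, 5, 11]
q=5: [1, 14, 16, 16, 11]
Optimal cycle mean attained by: cycle 3->5->3, total 6 + 5, length 2.
Answer: λ = 11/2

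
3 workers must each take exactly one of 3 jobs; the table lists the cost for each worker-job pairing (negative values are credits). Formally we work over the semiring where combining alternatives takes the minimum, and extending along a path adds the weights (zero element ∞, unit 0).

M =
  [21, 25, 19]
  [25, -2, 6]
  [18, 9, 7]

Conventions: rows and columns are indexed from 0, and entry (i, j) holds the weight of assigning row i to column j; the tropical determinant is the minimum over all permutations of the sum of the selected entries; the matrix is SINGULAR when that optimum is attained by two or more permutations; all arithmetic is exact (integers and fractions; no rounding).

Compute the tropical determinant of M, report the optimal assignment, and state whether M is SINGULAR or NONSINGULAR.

σ = (0, 1, 2): 21 + (-2) + 7 = 26
σ = (0, 2, 1): 21 + 6 + 9 = 36
σ = (1, 0, 2): 25 + 25 + 7 = 57
σ = (1, 2, 0): 25 + 6 + 18 = 49
σ = (2, 0, 1): 19 + 25 + 9 = 53
σ = (2, 1, 0): 19 + (-2) + 18 = 35
Optimal value attained by: σ = (0, 1, 2).
Answer: det⊕(M) = 26; verdict: NONSINGULAR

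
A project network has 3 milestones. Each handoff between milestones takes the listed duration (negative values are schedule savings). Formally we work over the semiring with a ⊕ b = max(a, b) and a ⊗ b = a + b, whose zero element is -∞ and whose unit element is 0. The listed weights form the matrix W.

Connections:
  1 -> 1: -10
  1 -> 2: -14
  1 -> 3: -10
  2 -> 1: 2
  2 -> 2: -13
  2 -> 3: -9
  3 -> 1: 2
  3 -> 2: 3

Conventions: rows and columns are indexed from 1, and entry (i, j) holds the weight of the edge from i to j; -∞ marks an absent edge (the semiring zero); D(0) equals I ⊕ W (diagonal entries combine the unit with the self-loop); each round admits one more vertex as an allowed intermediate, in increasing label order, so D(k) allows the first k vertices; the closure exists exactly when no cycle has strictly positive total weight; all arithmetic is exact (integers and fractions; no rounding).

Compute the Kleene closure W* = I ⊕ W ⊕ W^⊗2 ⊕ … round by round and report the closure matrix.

D(0):
  [0, -14, -10]
  [2, 0, -9]
  [2, 3, 0]
D(1):
  [0, -14, -10]
  [2, 0, -8]
  [2, 3, 0]
D(2):
  [0, -14, -10]
  [2, 0, -8]
  [5, 3, 0]
D(3):
  [0, -7, -10]
  [2, 0, -8]
  [5, 3, 0]
Answer: W* = [[0, -7, -10], [2, 0, -8], [5, 3, 0]]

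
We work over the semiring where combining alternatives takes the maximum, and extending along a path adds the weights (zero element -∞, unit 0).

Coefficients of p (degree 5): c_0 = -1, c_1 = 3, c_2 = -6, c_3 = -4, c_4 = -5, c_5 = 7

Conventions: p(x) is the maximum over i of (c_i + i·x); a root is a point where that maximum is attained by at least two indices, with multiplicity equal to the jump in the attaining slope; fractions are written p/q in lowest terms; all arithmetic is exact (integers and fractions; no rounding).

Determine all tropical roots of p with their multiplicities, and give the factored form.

hull edge (i=0, c=-1) to (i=1, c=3): slope 4, span 1
hull edge (i=1, c=3) to (i=5, c=7): slope 1, span 4
Factored form: p(x) = 7 ⊗ (x ⊕ (-4)) ⊗ (x ⊕ (-1)) ⊗ (x ⊕ (-1)) ⊗ (x ⊕ (-1)) ⊗ (x ⊕ (-1))
Answer: roots = -4 (mult 1), -1 (mult 4)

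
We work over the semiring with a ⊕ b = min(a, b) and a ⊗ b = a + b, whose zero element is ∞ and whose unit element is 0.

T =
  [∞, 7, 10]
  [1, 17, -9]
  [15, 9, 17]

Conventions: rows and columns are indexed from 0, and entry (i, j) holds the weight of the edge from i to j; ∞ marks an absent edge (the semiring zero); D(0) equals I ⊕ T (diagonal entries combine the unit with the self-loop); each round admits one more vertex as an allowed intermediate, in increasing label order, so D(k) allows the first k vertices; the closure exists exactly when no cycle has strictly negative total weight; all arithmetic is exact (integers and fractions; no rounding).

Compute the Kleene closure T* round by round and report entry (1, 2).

D(0):
  [0, 7, 10]
  [1, 0, -9]
  [15, 9, 0]
D(1):
  [0, 7, 10]
  [1, 0, -9]
  [15, 9, 0]
D(2):
  [0, 7, -2]
  [1, 0, -9]
  [10, 9, 0]
D(3):
  [0, 7, -2]
  [1, 0, -9]
  [10, 9, 0]
Answer: T*[1][2] = -9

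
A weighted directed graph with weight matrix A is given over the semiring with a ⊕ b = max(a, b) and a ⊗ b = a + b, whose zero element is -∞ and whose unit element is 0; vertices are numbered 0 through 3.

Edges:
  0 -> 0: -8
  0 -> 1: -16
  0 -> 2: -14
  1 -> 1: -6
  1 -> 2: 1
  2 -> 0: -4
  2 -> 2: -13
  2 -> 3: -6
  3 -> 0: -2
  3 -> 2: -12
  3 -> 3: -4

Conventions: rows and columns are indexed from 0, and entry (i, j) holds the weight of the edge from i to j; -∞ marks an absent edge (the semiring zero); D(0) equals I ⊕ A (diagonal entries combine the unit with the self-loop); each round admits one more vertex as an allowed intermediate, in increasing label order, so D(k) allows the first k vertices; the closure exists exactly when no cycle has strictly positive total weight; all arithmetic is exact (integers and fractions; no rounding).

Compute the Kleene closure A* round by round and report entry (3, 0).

D(0):
  [0, -16, -14, -∞]
  [-∞, 0, 1, -∞]
  [-4, -∞, 0, -6]
  [-2, -∞, -12, 0]
D(1):
  [0, -16, -14, -∞]
  [-∞, 0, 1, -∞]
  [-4, -20, 0, -6]
  [-2, -18, -12, 0]
D(2):
  [0, -16, -14, -∞]
  [-∞, 0, 1, -∞]
  [-4, -20, 0, -6]
  [-2, -18, -12, 0]
D(3):
  [0, -16, -14, -20]
  [-3, 0, 1, -5]
  [-4, -20, 0, -6]
  [-2, -18, -12, 0]
D(4):
  [0, -16, -14, -20]
  [-3, 0, 1, -5]
  [-4, -20, 0, -6]
  [-2, -18, -12, 0]
Answer: A*[3][0] = -2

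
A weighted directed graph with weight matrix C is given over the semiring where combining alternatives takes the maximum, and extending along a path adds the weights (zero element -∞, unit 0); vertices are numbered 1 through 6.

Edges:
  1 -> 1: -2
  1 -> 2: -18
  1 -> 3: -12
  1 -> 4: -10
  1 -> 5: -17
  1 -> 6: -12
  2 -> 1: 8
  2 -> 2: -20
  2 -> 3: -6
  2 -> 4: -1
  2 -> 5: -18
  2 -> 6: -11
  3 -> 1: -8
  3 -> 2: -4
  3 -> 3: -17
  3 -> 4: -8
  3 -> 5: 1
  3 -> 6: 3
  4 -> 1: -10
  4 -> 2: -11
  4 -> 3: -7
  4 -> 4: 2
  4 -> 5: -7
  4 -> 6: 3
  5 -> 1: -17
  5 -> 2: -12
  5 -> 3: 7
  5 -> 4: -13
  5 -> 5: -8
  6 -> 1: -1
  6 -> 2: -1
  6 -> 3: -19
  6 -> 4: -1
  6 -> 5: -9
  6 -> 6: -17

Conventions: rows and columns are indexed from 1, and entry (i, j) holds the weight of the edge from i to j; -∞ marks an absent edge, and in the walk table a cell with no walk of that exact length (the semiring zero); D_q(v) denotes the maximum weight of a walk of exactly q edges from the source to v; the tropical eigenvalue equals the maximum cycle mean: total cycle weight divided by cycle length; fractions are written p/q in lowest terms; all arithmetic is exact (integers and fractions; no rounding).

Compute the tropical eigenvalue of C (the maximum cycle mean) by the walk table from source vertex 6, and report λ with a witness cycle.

q=0: [-∞, -∞, -∞, -∞, -∞, 0]
q=1: [-1, -1, -19, -1, -9, -17]
q=2: [7, -12, -2, 1, -8, 2]
q=3: [5, 1, -1, 3, -1, 4]
q=4: [9, 3, 6, 5, 0, 6]
q=5: [11, 5, 7, 7, 7, 9]
q=6: [13, 8, 14, 9, 8, 10]
Optimal cycle mean attained by: cycle 3->5->3, total 1 + 7, length 2.
Answer: λ = 4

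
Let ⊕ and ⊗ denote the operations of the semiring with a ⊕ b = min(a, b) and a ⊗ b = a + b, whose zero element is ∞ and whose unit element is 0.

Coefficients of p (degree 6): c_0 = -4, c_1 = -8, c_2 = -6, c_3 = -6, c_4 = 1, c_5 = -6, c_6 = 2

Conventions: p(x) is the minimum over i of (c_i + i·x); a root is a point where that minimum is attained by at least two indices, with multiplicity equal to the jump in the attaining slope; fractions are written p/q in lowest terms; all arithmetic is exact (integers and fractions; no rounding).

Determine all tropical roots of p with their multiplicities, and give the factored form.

hull edge (i=0, c=-4) to (i=1, c=-8): slope -4, span 1
hull edge (i=1, c=-8) to (i=5, c=-6): slope 1/2, span 4
hull edge (i=5, c=-6) to (i=6, c=2): slope 8, span 1
Factored form: p(x) = 2 ⊗ (x ⊕ (-8)) ⊗ (x ⊕ (-1/2)) ⊗ (x ⊕ (-1/2)) ⊗ (x ⊕ (-1/2)) ⊗ (x ⊕ (-1/2)) ⊗ (x ⊕ 4)
Answer: roots = -8 (mult 1), -1/2 (mult 4), 4 (mult 1)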